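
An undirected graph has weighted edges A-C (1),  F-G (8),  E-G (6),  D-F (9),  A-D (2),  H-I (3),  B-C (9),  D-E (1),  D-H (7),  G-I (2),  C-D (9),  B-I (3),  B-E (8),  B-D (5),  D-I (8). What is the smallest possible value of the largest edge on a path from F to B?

A few of the F→B routes:
F-G-E-D-I-B: max(8, 6, 1, 8, 3) = 8
F-G-E-B: max(8, 6, 8) = 8
F-G-I-B: max(8, 2, 3) = 8
F-G-E-D-B: max(8, 6, 1, 5) = 8
F-G-E-D-H-I-B: max(8, 6, 1, 7, 3, 3) = 8
The minimum achievable maximum is 8.

8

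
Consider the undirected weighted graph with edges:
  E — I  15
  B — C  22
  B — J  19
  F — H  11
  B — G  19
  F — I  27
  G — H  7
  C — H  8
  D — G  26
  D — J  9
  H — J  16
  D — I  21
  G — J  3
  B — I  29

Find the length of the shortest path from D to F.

30

Comparing a few candidate routes:
D -> J -> G -> H -> F: 9 + 3 + 7 + 11 = 30
D -> G -> H -> F: 26 + 7 + 11 = 44
D -> I -> F: 21 + 27 = 48
D -> J -> H -> F: 9 + 16 + 11 = 36
Best route has total 30.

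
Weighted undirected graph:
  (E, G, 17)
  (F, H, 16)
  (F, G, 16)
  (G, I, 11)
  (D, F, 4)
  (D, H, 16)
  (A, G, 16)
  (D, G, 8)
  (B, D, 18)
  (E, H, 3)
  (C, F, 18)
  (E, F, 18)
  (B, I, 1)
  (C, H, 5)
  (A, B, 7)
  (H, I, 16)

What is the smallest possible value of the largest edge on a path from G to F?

Comparing a few candidate routes:
G → F: max(16) = 16
G → A → B → I → H → F: max(16, 7, 1, 16, 16) = 16
G → D → F: max(8, 4) = 8
Smallest bottleneck: 8.

8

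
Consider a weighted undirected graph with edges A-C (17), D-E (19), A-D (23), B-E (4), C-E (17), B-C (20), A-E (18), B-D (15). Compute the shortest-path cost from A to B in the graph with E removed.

Paths from A to B avoiding E:
A → C → B: 17 + 20 = 37
A → D → B: 23 + 15 = 38
Shortest: 37.

37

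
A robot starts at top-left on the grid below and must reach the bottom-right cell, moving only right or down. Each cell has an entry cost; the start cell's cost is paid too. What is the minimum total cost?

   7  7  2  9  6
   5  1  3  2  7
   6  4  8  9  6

Take (0,0) → (1,0) → (1,1) → (1,2) → (1,3) → (1,4) → (2,4) for a total of 7 + 5 + 1 + 3 + 2 + 7 + 6 = 31.
For comparison, the top-then-right route costs 44.

31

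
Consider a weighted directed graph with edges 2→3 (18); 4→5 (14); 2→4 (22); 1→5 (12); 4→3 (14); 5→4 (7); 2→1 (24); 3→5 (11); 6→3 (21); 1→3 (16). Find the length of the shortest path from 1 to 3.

Paths from 1 to 3:
1 → 3: 16
1 → 5 → 4 → 3: 12 + 7 + 14 = 33
Shortest: 16.

16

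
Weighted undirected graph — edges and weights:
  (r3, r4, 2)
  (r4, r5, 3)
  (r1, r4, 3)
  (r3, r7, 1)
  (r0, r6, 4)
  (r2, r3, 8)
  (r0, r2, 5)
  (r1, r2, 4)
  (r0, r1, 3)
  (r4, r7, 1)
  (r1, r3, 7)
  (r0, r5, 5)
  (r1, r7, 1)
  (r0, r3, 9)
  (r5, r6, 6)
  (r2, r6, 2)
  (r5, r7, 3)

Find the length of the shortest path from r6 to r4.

Some routes from r6 to r4:
r6-r2-r1-r4: 2 + 4 + 3 = 9
r6-r5-r4: 6 + 3 = 9
r6-r2-r1-r7-r4: 2 + 4 + 1 + 1 = 8
Shortest: 8.

8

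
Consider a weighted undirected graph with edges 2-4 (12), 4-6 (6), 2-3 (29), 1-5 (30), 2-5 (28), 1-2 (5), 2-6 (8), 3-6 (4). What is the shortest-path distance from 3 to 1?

17

Some routes from 3 to 1:
3 -> 6 -> 4 -> 2 -> 1: 4 + 6 + 12 + 5 = 27
3 -> 2 -> 1: 29 + 5 = 34
3 -> 6 -> 2 -> 1: 4 + 8 + 5 = 17
The minimum is 17.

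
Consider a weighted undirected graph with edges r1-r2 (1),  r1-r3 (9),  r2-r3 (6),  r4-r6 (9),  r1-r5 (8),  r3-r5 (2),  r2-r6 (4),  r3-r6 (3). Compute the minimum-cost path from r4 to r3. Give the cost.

Candidate routes:
r4 → r6 → r2 → r1 → r5 → r3: 9 + 4 + 1 + 8 + 2 = 24
r4 → r6 → r2 → r3: 9 + 4 + 6 = 19
r4 → r6 → r2 → r1 → r3: 9 + 4 + 1 + 9 = 23
r4 → r6 → r3: 9 + 3 = 12
Best route has total 12.

12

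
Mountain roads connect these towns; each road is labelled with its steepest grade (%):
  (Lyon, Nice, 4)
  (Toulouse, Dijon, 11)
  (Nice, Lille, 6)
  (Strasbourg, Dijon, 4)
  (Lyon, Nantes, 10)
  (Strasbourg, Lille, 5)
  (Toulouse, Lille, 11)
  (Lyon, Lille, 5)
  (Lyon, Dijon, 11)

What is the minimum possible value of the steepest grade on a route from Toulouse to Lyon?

11

Some routes from Toulouse to Lyon:
Toulouse -> Lille -> Lyon: max(11, 5) = 11
Toulouse -> Lille -> Nice -> Lyon: max(11, 6, 4) = 11
Toulouse -> Dijon -> Strasbourg -> Lille -> Nice -> Lyon: max(11, 4, 5, 6, 4) = 11
Toulouse -> Lille -> Strasbourg -> Dijon -> Lyon: max(11, 5, 4, 11) = 11
Toulouse -> Dijon -> Strasbourg -> Lille -> Lyon: max(11, 4, 5, 5) = 11
Smallest bottleneck: 11%.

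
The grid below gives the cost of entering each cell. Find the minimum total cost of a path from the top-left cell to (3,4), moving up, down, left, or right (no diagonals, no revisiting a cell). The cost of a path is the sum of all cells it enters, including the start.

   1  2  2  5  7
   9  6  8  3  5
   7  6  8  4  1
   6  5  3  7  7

25

Best path: (0,0)→(0,1)→(0,2)→(0,3)→(1,3)→(2,3)→(2,4)→(3,4)
Cost: 1 + 2 + 2 + 5 + 3 + 4 + 1 + 7 = 25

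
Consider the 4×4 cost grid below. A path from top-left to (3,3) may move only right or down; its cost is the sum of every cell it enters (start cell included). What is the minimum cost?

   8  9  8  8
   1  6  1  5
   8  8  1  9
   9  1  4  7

28

Take r0c0 → r1c0 → r1c1 → r1c2 → r2c2 → r3c2 → r3c3 for a total of 8 + 1 + 6 + 1 + 1 + 4 + 7 = 28.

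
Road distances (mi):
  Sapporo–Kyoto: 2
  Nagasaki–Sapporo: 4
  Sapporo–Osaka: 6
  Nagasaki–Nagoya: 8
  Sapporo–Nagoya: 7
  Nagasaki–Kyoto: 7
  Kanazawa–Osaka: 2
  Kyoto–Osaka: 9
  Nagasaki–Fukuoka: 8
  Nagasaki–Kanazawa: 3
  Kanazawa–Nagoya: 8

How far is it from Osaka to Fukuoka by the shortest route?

Checking several routes:
Osaka -> Kyoto -> Sapporo -> Nagasaki -> Fukuoka: 9 + 2 + 4 + 8 = 23
Osaka -> Kanazawa -> Nagasaki -> Fukuoka: 2 + 3 + 8 = 13
Osaka -> Sapporo -> Nagasaki -> Fukuoka: 6 + 4 + 8 = 18
Osaka -> Sapporo -> Kyoto -> Nagasaki -> Fukuoka: 6 + 2 + 7 + 8 = 23
The minimum is 13 mi.

13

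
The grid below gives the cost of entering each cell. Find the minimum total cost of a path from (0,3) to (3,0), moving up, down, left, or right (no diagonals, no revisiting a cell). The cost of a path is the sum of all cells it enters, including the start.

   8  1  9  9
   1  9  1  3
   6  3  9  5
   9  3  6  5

37

One optimal route is r0c3 r1c3 r1c2 r1c1 r2c1 r3c1 r3c0.
Its cost is 9 + 3 + 1 + 9 + 3 + 3 + 9 = 37.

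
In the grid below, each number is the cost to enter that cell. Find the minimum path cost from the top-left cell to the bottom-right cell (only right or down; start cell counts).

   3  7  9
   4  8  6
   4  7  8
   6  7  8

Cheapest: r0c0 → r1c0 → r2c0 → r3c0 → r3c1 → r3c2
  3 + 4 + 4 + 6 + 7 + 8 = 32
(Top row then right column would cost 41.)

32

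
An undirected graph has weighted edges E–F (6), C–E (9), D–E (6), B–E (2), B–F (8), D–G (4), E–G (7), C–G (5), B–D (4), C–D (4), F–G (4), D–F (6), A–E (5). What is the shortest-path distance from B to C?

8

Comparing a few candidate routes:
B-E-C: 2 + 9 = 11
B-D-C: 4 + 4 = 8
B-E-D-C: 2 + 6 + 4 = 12
Best route has total 8.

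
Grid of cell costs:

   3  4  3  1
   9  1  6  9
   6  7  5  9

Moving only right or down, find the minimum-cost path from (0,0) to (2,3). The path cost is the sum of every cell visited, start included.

Cheapest: (0,0) -> (0,1) -> (1,1) -> (1,2) -> (2,2) -> (2,3)
  3 + 4 + 1 + 6 + 5 + 9 = 28
(Top row then right column would cost 29.)

28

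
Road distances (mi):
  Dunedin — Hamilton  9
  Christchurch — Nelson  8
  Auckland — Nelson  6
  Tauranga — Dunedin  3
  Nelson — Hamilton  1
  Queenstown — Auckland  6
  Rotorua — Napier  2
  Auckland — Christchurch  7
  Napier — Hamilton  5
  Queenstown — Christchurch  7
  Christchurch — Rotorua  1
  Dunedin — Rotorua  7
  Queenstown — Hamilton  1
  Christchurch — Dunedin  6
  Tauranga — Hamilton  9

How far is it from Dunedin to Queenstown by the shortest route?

10

Checking several routes:
Dunedin→Christchurch→Queenstown: 6 + 7 = 13
Dunedin→Tauranga→Hamilton→Queenstown: 3 + 9 + 1 = 13
Dunedin→Rotorua→Christchurch→Queenstown: 7 + 1 + 7 = 15
Dunedin→Hamilton→Queenstown: 9 + 1 = 10
Best route has total 10 mi.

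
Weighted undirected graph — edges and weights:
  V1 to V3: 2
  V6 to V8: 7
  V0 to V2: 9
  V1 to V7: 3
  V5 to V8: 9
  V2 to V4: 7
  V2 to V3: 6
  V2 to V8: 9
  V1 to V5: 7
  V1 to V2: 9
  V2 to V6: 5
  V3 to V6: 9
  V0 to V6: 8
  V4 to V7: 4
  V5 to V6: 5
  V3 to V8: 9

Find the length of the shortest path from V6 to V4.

12

Comparing a few candidate routes:
V6→V2→V3→V1→V7→V4: 5 + 6 + 2 + 3 + 4 = 20
V6→V2→V4: 5 + 7 = 12
V6→V5→V1→V7→V4: 5 + 7 + 3 + 4 = 19
V6→V2→V1→V7→V4: 5 + 9 + 3 + 4 = 21
V6→V3→V1→V7→V4: 9 + 2 + 3 + 4 = 18
V6→V3→V2→V4: 9 + 6 + 7 = 22
The minimum is 12.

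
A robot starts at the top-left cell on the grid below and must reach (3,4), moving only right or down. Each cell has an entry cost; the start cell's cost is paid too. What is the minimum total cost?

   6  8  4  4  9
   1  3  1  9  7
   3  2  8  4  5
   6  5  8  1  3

27

Best path: (0,0) (1,0) (1,1) (1,2) (2,2) (2,3) (3,3) (3,4)
Cost: 6 + 1 + 3 + 1 + 8 + 4 + 1 + 3 = 27
For comparison, the top-then-right route costs 46.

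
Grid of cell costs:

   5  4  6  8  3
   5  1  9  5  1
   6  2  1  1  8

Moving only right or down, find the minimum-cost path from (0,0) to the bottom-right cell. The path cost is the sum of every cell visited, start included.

22

Path r0c0→r0c1→r1c1→r2c1→r2c2→r2c3→r2c4: 5 + 4 + 1 + 2 + 1 + 1 + 8 = 22.
For comparison, the top-then-right route costs 35.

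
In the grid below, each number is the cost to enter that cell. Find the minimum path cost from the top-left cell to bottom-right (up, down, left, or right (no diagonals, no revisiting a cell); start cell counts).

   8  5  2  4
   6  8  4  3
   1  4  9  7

29

Cheapest: r0c0 -> r0c1 -> r0c2 -> r0c3 -> r1c3 -> r2c3
  8 + 5 + 2 + 4 + 3 + 7 = 29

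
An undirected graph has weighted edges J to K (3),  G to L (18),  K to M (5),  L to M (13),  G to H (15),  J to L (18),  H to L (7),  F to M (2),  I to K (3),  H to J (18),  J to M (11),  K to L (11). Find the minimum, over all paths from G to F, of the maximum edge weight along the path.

15

Some routes from G to F:
G - H - L - M - F: max(15, 7, 13, 2) = 15
G - H - L - K - J - M - F: max(15, 7, 11, 3, 11, 2) = 15
G - L - H - J - M - F: max(18, 7, 18, 11, 2) = 18
G - H - L - K - M - F: max(15, 7, 11, 5, 2) = 15
G - L - H - J - K - M - F: max(18, 7, 18, 3, 5, 2) = 18
G - L - M - F: max(18, 13, 2) = 18
Best route has worst link 15.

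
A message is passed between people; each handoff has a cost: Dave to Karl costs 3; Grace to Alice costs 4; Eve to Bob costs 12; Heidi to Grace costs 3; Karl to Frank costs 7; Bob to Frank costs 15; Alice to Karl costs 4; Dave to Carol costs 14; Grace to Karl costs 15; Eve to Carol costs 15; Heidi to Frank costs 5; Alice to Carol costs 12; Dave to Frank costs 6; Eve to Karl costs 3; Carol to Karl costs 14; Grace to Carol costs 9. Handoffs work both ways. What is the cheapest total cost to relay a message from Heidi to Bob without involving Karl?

20

A few of the Heidi→Bob routes:
Heidi-Grace-Carol-Eve-Bob: 3 + 9 + 15 + 12 = 39
Heidi-Grace-Alice-Carol-Eve-Bob: 3 + 4 + 12 + 15 + 12 = 46
Heidi-Frank-Bob: 5 + 15 = 20
Heidi-Grace-Carol-Dave-Frank-Bob: 3 + 9 + 14 + 6 + 15 = 47
The minimum is 20.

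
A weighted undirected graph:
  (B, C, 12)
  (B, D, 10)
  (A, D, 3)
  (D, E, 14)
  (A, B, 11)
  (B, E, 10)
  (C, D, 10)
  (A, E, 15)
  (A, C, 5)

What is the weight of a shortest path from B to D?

10

Checking several routes:
B -> A -> D: 11 + 3 = 14
B -> C -> A -> D: 12 + 5 + 3 = 20
B -> D: 10
B -> C -> D: 12 + 10 = 22
Shortest: 10.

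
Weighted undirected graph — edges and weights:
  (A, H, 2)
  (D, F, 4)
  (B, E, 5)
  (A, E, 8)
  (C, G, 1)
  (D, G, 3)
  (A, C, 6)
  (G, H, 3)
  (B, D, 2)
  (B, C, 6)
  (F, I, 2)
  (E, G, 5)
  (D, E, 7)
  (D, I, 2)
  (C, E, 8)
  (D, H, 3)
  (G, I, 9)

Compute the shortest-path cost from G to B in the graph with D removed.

Comparing a few candidate routes:
G - E - B: 5 + 5 = 10
G - C - B: 1 + 6 = 7
G - C - E - B: 1 + 8 + 5 = 14
G - H - A - C - B: 3 + 2 + 6 + 6 = 17
The minimum is 7.

7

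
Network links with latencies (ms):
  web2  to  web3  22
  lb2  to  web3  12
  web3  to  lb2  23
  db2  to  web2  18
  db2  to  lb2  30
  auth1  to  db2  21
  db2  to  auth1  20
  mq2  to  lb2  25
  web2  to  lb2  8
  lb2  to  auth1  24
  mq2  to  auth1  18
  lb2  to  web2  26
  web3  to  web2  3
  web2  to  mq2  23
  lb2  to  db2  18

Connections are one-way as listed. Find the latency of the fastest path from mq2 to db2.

Routes from mq2 to db2:
mq2 → auth1 → db2: 18 + 21 = 39
mq2 → lb2 → auth1 → db2: 25 + 24 + 21 = 70
mq2 → lb2 → db2: 25 + 18 = 43
The minimum is 39 ms.

39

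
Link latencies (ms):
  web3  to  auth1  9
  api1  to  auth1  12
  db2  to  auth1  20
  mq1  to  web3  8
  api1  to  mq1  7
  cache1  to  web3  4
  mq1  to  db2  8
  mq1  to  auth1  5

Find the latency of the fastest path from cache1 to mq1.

12

Routes from cache1 to mq1:
cache1 → web3 → auth1 → db2 → mq1: 4 + 9 + 20 + 8 = 41
cache1 → web3 → mq1: 4 + 8 = 12
cache1 → web3 → auth1 → mq1: 4 + 9 + 5 = 18
cache1 → web3 → auth1 → api1 → mq1: 4 + 9 + 12 + 7 = 32
Shortest: 12 ms.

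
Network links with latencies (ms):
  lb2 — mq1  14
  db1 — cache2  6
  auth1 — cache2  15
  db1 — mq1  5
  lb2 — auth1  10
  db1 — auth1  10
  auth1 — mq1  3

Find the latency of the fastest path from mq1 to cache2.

11

Routes from mq1 to cache2:
mq1→auth1→cache2: 3 + 15 = 18
mq1→db1→auth1→cache2: 5 + 10 + 15 = 30
mq1→lb2→auth1→db1→cache2: 14 + 10 + 10 + 6 = 40
mq1→auth1→db1→cache2: 3 + 10 + 6 = 19
mq1→lb2→auth1→cache2: 14 + 10 + 15 = 39
mq1→db1→cache2: 5 + 6 = 11
The minimum is 11 ms.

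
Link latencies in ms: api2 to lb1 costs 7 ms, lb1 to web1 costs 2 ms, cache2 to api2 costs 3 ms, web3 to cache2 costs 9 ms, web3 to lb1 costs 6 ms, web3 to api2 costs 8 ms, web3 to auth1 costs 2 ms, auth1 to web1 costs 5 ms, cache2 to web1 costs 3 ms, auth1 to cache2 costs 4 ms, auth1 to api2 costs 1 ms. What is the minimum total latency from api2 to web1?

6

A few of the api2→web1 routes:
api2-cache2-web1: 3 + 3 = 6
api2-auth1-web1: 1 + 5 = 6
api2-auth1-web3-lb1-web1: 1 + 2 + 6 + 2 = 11
api2-lb1-web1: 7 + 2 = 9
api2-auth1-cache2-web1: 1 + 4 + 3 = 8
The minimum is 6 ms.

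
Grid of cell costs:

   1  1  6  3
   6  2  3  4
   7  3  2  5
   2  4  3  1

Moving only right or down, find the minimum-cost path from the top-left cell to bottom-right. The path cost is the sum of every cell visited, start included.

Take (0,0) -> (0,1) -> (1,1) -> (1,2) -> (2,2) -> (3,2) -> (3,3) for a total of 1 + 1 + 2 + 3 + 2 + 3 + 1 = 13.
(Top row then right column would cost 21.)

13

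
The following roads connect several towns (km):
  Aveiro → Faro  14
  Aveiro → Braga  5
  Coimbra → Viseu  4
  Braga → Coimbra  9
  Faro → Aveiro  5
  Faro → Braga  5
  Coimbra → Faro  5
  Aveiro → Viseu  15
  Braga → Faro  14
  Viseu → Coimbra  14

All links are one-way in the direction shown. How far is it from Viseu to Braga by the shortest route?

24

Paths from Viseu to Braga:
Viseu -> Coimbra -> Faro -> Aveiro -> Braga: 14 + 5 + 5 + 5 = 29
Viseu -> Coimbra -> Faro -> Braga: 14 + 5 + 5 = 24
Best route has total 24 km.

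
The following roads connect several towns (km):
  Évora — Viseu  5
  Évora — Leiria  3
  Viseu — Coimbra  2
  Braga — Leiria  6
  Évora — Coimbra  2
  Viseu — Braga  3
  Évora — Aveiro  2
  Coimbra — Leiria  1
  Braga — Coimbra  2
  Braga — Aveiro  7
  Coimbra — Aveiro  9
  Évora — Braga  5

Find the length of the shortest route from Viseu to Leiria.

3

A few of the Viseu→Leiria routes:
Viseu→Braga→Leiria: 3 + 6 = 9
Viseu→Coimbra→Leiria: 2 + 1 = 3
Viseu→Évora→Leiria: 5 + 3 = 8
Viseu→Évora→Coimbra→Leiria: 5 + 2 + 1 = 8
Viseu→Braga→Coimbra→Leiria: 3 + 2 + 1 = 6
Viseu→Coimbra→Évora→Leiria: 2 + 2 + 3 = 7
The minimum is 3 km.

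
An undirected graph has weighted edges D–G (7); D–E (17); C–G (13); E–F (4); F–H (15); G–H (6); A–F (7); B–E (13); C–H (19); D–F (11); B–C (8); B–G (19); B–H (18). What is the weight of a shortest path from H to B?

Some routes from H to B:
H - G - C - B: 6 + 13 + 8 = 27
H - G - B: 6 + 19 = 25
H - F - E - B: 15 + 4 + 13 = 32
H - B: 18
H - C - B: 19 + 8 = 27
Shortest: 18.

18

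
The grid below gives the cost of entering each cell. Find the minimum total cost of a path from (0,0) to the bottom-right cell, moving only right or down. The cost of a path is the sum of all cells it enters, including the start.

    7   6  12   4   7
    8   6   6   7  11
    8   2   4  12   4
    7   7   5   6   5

Path [0,0] [0,1] [1,1] [2,1] [2,2] [3,2] [3,3] [3,4]: 7 + 6 + 6 + 2 + 4 + 5 + 6 + 5 = 41.

41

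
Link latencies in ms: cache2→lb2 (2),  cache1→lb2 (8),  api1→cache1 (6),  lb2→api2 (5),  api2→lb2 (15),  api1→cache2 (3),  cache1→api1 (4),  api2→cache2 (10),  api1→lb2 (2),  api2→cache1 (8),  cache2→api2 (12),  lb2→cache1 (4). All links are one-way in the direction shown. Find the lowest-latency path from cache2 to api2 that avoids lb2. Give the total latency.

12

Candidate routes:
cache2-api2: 12
Best route has total 12 ms.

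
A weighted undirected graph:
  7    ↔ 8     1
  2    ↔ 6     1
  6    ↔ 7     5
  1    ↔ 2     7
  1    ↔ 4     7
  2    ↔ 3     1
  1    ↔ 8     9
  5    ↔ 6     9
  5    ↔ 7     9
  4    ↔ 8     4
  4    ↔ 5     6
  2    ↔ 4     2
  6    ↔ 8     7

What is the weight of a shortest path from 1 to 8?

Comparing a few candidate routes:
1-2-4-8: 7 + 2 + 4 = 13
1-4-8: 7 + 4 = 11
1-8: 9
Shortest: 9.

9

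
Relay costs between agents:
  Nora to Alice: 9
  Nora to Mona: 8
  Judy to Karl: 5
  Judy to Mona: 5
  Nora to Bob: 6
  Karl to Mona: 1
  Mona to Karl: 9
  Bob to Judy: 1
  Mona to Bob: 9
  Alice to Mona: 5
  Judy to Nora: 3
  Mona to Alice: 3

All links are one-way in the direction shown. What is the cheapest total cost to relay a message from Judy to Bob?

Routes from Judy to Bob:
Judy - Nora - Bob: 3 + 6 = 9
Judy - Nora - Alice - Mona - Bob: 3 + 9 + 5 + 9 = 26
Judy - Mona - Bob: 5 + 9 = 14
Judy - Karl - Mona - Bob: 5 + 1 + 9 = 15
Judy - Nora - Mona - Bob: 3 + 8 + 9 = 20
Shortest: 9.

9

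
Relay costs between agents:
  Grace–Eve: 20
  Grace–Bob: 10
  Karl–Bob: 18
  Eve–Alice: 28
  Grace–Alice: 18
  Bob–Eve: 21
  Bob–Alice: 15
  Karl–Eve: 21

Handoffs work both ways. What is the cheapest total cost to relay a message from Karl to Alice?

Comparing a few candidate routes:
Karl → Bob → Grace → Alice: 18 + 10 + 18 = 46
Karl → Bob → Alice: 18 + 15 = 33
Karl → Eve → Bob → Alice: 21 + 21 + 15 = 57
Karl → Eve → Alice: 21 + 28 = 49
Shortest: 33.

33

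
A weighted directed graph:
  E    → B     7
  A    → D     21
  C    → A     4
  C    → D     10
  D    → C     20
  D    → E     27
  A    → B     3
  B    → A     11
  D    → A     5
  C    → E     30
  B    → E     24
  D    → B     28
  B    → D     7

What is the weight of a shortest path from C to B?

7

Some routes from C to B:
C→D→B: 10 + 28 = 38
C→D→A→B: 10 + 5 + 3 = 18
C→E→B: 30 + 7 = 37
C→A→B: 4 + 3 = 7
Best route has total 7.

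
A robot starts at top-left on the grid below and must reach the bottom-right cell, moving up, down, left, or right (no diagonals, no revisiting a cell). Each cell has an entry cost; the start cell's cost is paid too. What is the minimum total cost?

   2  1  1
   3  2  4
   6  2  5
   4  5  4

One optimal route is [0,0] [0,1] [1,1] [2,1] [2,2] [3,2].
Its cost is 2 + 1 + 2 + 2 + 5 + 4 = 16.

16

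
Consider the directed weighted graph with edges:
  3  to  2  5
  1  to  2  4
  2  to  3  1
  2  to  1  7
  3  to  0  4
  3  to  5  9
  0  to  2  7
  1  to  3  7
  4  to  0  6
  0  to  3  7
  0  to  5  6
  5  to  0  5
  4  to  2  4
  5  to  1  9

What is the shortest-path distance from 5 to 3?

A few of the 5→3 routes:
5 - 0 - 2 - 3: 5 + 7 + 1 = 13
5 - 1 - 3: 9 + 7 = 16
5 - 1 - 2 - 3: 9 + 4 + 1 = 14
5 - 0 - 3: 5 + 7 = 12
Shortest: 12.

12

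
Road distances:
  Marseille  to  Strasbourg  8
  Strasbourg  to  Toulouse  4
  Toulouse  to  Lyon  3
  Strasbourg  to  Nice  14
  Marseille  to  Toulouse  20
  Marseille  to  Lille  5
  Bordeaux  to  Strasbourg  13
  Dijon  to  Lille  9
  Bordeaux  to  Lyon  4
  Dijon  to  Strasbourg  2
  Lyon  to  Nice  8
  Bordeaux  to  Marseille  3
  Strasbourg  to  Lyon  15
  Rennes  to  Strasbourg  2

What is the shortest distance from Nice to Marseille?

15

Checking several routes:
Nice -> Strasbourg -> Dijon -> Lille -> Marseille: 14 + 2 + 9 + 5 = 30
Nice -> Strasbourg -> Marseille: 14 + 8 = 22
Nice -> Lyon -> Bordeaux -> Marseille: 8 + 4 + 3 = 15
Nice -> Lyon -> Toulouse -> Strasbourg -> Marseille: 8 + 3 + 4 + 8 = 23
Nice -> Strasbourg -> Bordeaux -> Marseille: 14 + 13 + 3 = 30
Nice -> Strasbourg -> Toulouse -> Lyon -> Bordeaux -> Marseille: 14 + 4 + 3 + 4 + 3 = 28
The minimum is 15.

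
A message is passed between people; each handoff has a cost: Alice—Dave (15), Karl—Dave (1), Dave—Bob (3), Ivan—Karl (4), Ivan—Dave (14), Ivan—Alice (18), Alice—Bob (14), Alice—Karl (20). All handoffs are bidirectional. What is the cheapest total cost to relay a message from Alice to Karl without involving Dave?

Paths from Alice to Karl avoiding Dave:
Alice-Karl: 20
Alice-Ivan-Karl: 18 + 4 = 22
Best route has total 20.

20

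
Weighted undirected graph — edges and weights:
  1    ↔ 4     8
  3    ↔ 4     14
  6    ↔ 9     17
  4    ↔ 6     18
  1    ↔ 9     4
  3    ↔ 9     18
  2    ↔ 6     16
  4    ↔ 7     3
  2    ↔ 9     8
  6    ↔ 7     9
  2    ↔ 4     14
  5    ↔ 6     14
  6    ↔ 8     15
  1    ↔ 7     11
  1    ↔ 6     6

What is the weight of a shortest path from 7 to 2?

17

Checking several routes:
7 -> 4 -> 2: 3 + 14 = 17
7 -> 1 -> 9 -> 2: 11 + 4 + 8 = 23
7 -> 4 -> 1 -> 9 -> 2: 3 + 8 + 4 + 8 = 23
7 -> 6 -> 1 -> 9 -> 2: 9 + 6 + 4 + 8 = 27
7 -> 6 -> 2: 9 + 16 = 25
Best route has total 17.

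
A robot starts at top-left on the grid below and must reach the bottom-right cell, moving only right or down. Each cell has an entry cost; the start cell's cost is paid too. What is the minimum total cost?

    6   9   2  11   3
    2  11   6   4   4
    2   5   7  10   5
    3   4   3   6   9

Take r0c0 → r1c0 → r2c0 → r3c0 → r3c1 → r3c2 → r3c3 → r3c4 for a total of 6 + 2 + 2 + 3 + 4 + 3 + 6 + 9 = 35.

35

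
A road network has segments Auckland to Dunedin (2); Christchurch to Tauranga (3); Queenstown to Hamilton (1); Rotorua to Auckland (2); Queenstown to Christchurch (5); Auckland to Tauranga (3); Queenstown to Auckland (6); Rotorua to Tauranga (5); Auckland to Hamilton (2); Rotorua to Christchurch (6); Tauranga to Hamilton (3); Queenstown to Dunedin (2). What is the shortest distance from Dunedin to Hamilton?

3

Comparing a few candidate routes:
Dunedin -> Auckland -> Hamilton: 2 + 2 = 4
Dunedin -> Queenstown -> Auckland -> Hamilton: 2 + 6 + 2 = 10
Dunedin -> Auckland -> Queenstown -> Hamilton: 2 + 6 + 1 = 9
Dunedin -> Queenstown -> Hamilton: 2 + 1 = 3
Dunedin -> Auckland -> Tauranga -> Hamilton: 2 + 3 + 3 = 8
The minimum is 3 km.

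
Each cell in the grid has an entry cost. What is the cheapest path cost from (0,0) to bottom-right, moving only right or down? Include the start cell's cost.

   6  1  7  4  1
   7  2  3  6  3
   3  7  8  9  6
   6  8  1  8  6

33

Best path: r0c0 → r0c1 → r1c1 → r1c2 → r1c3 → r1c4 → r2c4 → r3c4
Cost: 6 + 1 + 2 + 3 + 6 + 3 + 6 + 6 = 33
(Top row then right column would cost 34.)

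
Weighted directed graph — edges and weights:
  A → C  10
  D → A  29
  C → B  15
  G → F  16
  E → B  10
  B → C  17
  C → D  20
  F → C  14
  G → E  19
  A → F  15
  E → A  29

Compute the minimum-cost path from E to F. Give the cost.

44

Routes from E to F:
E→A→F: 29 + 15 = 44
E→B→C→D→A→F: 10 + 17 + 20 + 29 + 15 = 91
Shortest: 44.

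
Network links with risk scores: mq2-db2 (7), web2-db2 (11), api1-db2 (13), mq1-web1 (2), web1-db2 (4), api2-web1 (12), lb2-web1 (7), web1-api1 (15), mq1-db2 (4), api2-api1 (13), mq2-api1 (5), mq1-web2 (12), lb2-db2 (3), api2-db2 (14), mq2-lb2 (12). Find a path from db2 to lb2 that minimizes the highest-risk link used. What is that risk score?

Comparing a few candidate routes:
db2-mq2-lb2: max(7, 12) = 12
db2-lb2: max(3) = 3
db2-mq1-web1-lb2: max(4, 2, 7) = 7
db2-web1-lb2: max(4, 7) = 7
The minimum achievable maximum is 3.

3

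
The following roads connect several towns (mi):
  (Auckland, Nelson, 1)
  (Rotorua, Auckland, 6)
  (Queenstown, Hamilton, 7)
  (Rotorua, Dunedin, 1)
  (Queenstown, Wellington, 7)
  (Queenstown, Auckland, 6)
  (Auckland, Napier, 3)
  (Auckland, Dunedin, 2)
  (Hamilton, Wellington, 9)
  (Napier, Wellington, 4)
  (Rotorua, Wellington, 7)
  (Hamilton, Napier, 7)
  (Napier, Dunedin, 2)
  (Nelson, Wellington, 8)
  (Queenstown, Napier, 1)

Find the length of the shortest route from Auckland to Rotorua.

A few of the Auckland→Rotorua routes:
Auckland - Queenstown - Napier - Dunedin - Rotorua: 6 + 1 + 2 + 1 = 10
Auckland - Rotorua: 6
Auckland - Dunedin - Rotorua: 2 + 1 = 3
Auckland - Napier - Wellington - Rotorua: 3 + 4 + 7 = 14
Auckland - Napier - Dunedin - Rotorua: 3 + 2 + 1 = 6
The minimum is 3 mi.

3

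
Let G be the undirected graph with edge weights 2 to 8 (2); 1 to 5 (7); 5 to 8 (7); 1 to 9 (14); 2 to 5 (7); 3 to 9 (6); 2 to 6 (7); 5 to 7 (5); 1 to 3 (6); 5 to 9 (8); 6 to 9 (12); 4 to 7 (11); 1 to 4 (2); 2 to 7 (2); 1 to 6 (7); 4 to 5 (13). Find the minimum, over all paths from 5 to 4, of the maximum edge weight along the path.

7

A few of the 5→4 routes:
5 - 2 - 6 - 1 - 4: max(7, 7, 7, 2) = 7
5 - 7 - 4: max(5, 11) = 11
5 - 1 - 4: max(7, 2) = 7
5 - 7 - 2 - 6 - 1 - 4: max(5, 2, 7, 7, 2) = 7
5 - 8 - 2 - 6 - 1 - 4: max(7, 2, 7, 7, 2) = 7
5 - 9 - 3 - 1 - 4: max(8, 6, 6, 2) = 8
Best route has worst link 7.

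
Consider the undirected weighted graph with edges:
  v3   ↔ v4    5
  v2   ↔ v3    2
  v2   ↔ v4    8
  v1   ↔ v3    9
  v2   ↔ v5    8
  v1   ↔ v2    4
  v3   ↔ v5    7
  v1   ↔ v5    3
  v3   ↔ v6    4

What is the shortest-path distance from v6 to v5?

11

Some routes from v6 to v5:
v6 - v3 - v2 - v5: 4 + 2 + 8 = 14
v6 - v3 - v2 - v1 - v5: 4 + 2 + 4 + 3 = 13
v6 - v3 - v5: 4 + 7 = 11
Shortest: 11.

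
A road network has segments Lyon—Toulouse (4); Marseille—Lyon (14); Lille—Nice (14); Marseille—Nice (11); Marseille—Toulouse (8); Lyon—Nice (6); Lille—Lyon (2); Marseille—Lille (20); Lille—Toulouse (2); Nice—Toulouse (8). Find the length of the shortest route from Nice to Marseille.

11

Some routes from Nice to Marseille:
Nice -> Toulouse -> Marseille: 8 + 8 = 16
Nice -> Marseille: 11
Nice -> Lyon -> Toulouse -> Marseille: 6 + 4 + 8 = 18
Best route has total 11 km.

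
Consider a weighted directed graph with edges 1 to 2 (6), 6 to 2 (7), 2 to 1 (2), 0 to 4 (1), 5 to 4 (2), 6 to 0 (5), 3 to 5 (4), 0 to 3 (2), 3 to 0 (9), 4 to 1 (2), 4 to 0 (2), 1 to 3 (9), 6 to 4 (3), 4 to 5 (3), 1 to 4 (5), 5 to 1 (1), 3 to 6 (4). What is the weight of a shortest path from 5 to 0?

Checking several routes:
5 → 1 → 4 → 0: 1 + 5 + 2 = 8
5 → 1 → 3 → 6 → 0: 1 + 9 + 4 + 5 = 19
5 → 1 → 3 → 6 → 4 → 0: 1 + 9 + 4 + 3 + 2 = 19
5 → 1 → 3 → 0: 1 + 9 + 9 = 19
5 → 4 → 0: 2 + 2 = 4
The minimum is 4.

4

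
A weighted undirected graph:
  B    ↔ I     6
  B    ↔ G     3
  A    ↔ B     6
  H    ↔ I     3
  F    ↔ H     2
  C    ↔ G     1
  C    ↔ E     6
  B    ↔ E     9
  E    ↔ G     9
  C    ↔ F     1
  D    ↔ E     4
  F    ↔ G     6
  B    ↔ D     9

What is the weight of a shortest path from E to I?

Some routes from E to I:
E-C-G-B-I: 6 + 1 + 3 + 6 = 16
E-C-F-H-I: 6 + 1 + 2 + 3 = 12
E-B-I: 9 + 6 = 15
Shortest: 12.

12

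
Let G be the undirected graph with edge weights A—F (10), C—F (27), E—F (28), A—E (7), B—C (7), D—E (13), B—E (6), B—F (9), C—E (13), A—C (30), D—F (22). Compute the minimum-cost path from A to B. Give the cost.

A few of the A→B routes:
A -> E -> B: 7 + 6 = 13
A -> F -> B: 10 + 9 = 19
A -> E -> C -> B: 7 + 13 + 7 = 27
Best route has total 13.

13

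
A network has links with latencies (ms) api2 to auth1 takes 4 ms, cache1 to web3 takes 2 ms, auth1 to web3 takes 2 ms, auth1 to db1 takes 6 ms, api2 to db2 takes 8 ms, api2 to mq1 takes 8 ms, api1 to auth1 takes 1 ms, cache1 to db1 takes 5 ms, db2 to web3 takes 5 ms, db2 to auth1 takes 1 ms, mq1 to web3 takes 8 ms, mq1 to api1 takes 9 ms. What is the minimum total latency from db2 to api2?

Checking several routes:
db2→web3→auth1→api2: 5 + 2 + 4 = 11
db2→api2: 8
db2→auth1→api2: 1 + 4 = 5
db2→auth1→api1→mq1→api2: 1 + 1 + 9 + 8 = 19
db2→auth1→web3→mq1→api2: 1 + 2 + 8 + 8 = 19
Shortest: 5 ms.

5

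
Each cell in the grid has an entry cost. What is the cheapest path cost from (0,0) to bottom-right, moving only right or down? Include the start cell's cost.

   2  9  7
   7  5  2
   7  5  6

22

Best path: (0,0) → (1,0) → (1,1) → (1,2) → (2,2)
Cost: 2 + 7 + 5 + 2 + 6 = 22
(Top row then right column would cost 26.)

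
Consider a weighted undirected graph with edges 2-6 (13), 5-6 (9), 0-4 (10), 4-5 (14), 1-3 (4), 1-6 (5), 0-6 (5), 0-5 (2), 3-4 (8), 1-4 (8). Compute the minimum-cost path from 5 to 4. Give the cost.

12

A few of the 5→4 routes:
5 → 6 → 1 → 4: 9 + 5 + 8 = 22
5 → 6 → 0 → 4: 9 + 5 + 10 = 24
5 → 0 → 4: 2 + 10 = 12
5 → 0 → 6 → 1 → 4: 2 + 5 + 5 + 8 = 20
5 → 4: 14
5 → 0 → 6 → 1 → 3 → 4: 2 + 5 + 5 + 4 + 8 = 24
Best route has total 12.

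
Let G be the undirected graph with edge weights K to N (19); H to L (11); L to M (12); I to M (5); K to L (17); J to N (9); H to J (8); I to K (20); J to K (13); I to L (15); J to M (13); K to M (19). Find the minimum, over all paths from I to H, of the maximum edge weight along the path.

12

A few of the I→H routes:
I - M - J - H: max(5, 13, 8) = 13
I - L - H: max(15, 11) = 15
I - M - L - H: max(5, 12, 11) = 12
I - L - M - J - H: max(15, 12, 13, 8) = 15
Best route has worst link 12.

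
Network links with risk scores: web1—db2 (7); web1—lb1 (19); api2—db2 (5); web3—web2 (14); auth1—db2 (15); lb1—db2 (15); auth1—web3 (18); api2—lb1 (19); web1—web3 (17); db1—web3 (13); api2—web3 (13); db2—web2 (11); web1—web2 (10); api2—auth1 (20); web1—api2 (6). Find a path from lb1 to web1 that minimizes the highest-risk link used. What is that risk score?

Comparing a few candidate routes:
lb1 -> db2 -> api2 -> web3 -> web2 -> web1: max(15, 5, 13, 14, 10) = 15
lb1 -> db2 -> web2 -> web3 -> api2 -> web1: max(15, 11, 14, 13, 6) = 15
lb1 -> db2 -> web1: max(15, 7) = 15
lb1 -> db2 -> web2 -> web1: max(15, 11, 10) = 15
Best route has worst link 15.

15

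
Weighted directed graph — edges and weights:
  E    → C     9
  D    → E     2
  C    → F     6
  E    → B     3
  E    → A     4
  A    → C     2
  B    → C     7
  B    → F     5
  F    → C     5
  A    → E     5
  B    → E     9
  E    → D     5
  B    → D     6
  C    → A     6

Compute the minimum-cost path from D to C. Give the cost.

Candidate routes:
D - E - B - C: 2 + 3 + 7 = 12
D - E - A - C: 2 + 4 + 2 = 8
D - E - C: 2 + 9 = 11
D - E - B - F - C: 2 + 3 + 5 + 5 = 15
Shortest: 8.

8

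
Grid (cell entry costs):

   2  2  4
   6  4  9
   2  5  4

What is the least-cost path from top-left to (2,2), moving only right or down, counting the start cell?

One optimal route is r0c0 -> r0c1 -> r1c1 -> r2c1 -> r2c2.
Its cost is 2 + 2 + 4 + 5 + 4 = 17.

17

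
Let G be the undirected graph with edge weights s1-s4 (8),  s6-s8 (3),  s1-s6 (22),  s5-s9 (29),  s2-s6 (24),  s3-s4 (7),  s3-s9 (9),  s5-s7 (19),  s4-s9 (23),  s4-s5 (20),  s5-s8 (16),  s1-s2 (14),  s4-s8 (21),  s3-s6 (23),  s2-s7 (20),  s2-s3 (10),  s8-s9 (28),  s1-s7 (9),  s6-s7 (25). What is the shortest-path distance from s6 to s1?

Some routes from s6 to s1:
s6 → s7 → s1: 25 + 9 = 34
s6 → s8 → s5 → s7 → s1: 3 + 16 + 19 + 9 = 47
s6 → s3 → s4 → s1: 23 + 7 + 8 = 38
s6 → s8 → s4 → s1: 3 + 21 + 8 = 32
s6 → s1: 22
s6 → s2 → s1: 24 + 14 = 38
Best route has total 22.

22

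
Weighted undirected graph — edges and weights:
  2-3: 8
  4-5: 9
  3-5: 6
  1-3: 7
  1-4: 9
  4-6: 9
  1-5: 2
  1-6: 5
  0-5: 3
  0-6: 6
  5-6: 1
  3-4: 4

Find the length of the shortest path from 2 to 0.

17

Comparing a few candidate routes:
2-3-5-6-0: 8 + 6 + 1 + 6 = 21
2-3-1-5-6-0: 8 + 7 + 2 + 1 + 6 = 24
2-3-1-6-5-0: 8 + 7 + 5 + 1 + 3 = 24
2-3-5-0: 8 + 6 + 3 = 17
2-3-1-5-0: 8 + 7 + 2 + 3 = 20
The minimum is 17.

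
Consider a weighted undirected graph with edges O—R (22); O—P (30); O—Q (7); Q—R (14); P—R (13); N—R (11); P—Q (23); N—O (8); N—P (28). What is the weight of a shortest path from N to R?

Some routes from N to R:
N -> O -> R: 8 + 22 = 30
N -> R: 11
N -> P -> R: 28 + 13 = 41
N -> O -> Q -> R: 8 + 7 + 14 = 29
Best route has total 11.

11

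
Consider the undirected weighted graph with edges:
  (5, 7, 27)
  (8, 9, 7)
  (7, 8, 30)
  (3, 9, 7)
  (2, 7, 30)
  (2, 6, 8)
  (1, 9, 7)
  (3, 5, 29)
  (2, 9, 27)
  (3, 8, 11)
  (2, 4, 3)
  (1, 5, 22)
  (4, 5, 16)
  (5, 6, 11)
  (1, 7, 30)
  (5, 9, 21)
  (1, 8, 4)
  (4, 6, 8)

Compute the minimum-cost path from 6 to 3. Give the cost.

39

Comparing a few candidate routes:
6 -> 2 -> 9 -> 3: 8 + 27 + 7 = 42
6 -> 5 -> 1 -> 9 -> 3: 11 + 22 + 7 + 7 = 47
6 -> 5 -> 3: 11 + 29 = 40
6 -> 5 -> 9 -> 3: 11 + 21 + 7 = 39
6 -> 4 -> 2 -> 9 -> 3: 8 + 3 + 27 + 7 = 45
Shortest: 39.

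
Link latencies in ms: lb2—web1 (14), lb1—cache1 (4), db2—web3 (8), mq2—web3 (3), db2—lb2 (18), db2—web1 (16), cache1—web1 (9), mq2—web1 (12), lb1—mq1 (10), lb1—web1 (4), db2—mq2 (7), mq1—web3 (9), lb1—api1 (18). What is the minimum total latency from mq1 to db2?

Checking several routes:
mq1→web3→db2: 9 + 8 = 17
mq1→lb1→cache1→web1→db2: 10 + 4 + 9 + 16 = 39
mq1→lb1→web1→mq2→web3→db2: 10 + 4 + 12 + 3 + 8 = 37
mq1→lb1→web1→mq2→db2: 10 + 4 + 12 + 7 = 33
mq1→lb1→web1→db2: 10 + 4 + 16 = 30
mq1→web3→mq2→db2: 9 + 3 + 7 = 19
The minimum is 17 ms.

17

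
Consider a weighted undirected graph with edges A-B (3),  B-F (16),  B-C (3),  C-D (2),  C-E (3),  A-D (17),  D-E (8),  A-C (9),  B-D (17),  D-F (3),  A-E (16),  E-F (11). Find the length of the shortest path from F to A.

11

Checking several routes:
F - B - A: 16 + 3 = 19
F - D - C - B - A: 3 + 2 + 3 + 3 = 11
F - E - C - B - A: 11 + 3 + 3 + 3 = 20
F - D - C - A: 3 + 2 + 9 = 14
F - D - E - C - B - A: 3 + 8 + 3 + 3 + 3 = 20
F - D - A: 3 + 17 = 20
The minimum is 11.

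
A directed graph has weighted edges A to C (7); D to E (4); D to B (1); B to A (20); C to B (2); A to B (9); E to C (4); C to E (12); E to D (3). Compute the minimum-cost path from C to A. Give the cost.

22

Routes from C to A:
C - E - D - B - A: 12 + 3 + 1 + 20 = 36
C - B - A: 2 + 20 = 22
Best route has total 22.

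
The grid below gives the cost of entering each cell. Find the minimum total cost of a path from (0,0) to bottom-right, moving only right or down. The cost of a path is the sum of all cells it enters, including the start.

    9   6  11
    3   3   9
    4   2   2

19

Best path: (0,0) -> (1,0) -> (1,1) -> (2,1) -> (2,2)
Cost: 9 + 3 + 3 + 2 + 2 = 19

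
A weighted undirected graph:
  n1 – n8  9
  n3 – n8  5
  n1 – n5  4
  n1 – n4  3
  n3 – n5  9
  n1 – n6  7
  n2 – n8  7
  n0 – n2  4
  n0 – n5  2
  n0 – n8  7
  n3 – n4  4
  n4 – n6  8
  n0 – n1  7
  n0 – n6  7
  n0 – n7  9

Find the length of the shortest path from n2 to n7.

Checking several routes:
n2 → n8 → n3 → n5 → n0 → n7: 7 + 5 + 9 + 2 + 9 = 32
n2 → n0 → n7: 4 + 9 = 13
n2 → n8 → n1 → n5 → n0 → n7: 7 + 9 + 4 + 2 + 9 = 31
n2 → n8 → n1 → n0 → n7: 7 + 9 + 7 + 9 = 32
n2 → n8 → n0 → n7: 7 + 7 + 9 = 23
The minimum is 13.

13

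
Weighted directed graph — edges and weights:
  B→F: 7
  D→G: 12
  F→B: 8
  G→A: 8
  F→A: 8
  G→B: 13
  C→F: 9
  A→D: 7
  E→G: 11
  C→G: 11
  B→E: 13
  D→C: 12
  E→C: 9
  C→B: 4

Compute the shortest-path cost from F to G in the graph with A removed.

32

Routes from F to G avoiding A:
F → B → E → G: 8 + 13 + 11 = 32
F → B → E → C → G: 8 + 13 + 9 + 11 = 41
The minimum is 32.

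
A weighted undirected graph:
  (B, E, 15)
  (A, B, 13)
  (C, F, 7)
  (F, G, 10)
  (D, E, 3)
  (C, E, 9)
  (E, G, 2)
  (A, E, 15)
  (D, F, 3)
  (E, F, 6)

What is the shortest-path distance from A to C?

24

Comparing a few candidate routes:
A - E - D - F - C: 15 + 3 + 3 + 7 = 28
A - E - G - F - C: 15 + 2 + 10 + 7 = 34
A - E - F - C: 15 + 6 + 7 = 28
A - E - C: 15 + 9 = 24
The minimum is 24.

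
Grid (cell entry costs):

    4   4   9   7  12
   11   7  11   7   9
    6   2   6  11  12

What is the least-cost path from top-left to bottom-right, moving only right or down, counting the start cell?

Take (0,0)→(0,1)→(1,1)→(2,1)→(2,2)→(2,3)→(2,4) for a total of 4 + 4 + 7 + 2 + 6 + 11 + 12 = 46.

46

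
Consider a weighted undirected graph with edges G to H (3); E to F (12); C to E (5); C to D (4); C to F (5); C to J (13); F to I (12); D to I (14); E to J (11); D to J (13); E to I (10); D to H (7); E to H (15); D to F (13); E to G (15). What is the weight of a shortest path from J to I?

Comparing a few candidate routes:
J → D → I: 13 + 14 = 27
J → C → E → I: 13 + 5 + 10 = 28
J → E → I: 11 + 10 = 21
The minimum is 21.

21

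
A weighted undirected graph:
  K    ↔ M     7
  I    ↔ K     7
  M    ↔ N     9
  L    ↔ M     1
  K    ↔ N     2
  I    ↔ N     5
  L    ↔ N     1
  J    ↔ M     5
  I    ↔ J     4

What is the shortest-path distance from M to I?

Checking several routes:
M → L → N → K → I: 1 + 1 + 2 + 7 = 11
M → J → I: 5 + 4 = 9
M → L → N → I: 1 + 1 + 5 = 7
The minimum is 7.

7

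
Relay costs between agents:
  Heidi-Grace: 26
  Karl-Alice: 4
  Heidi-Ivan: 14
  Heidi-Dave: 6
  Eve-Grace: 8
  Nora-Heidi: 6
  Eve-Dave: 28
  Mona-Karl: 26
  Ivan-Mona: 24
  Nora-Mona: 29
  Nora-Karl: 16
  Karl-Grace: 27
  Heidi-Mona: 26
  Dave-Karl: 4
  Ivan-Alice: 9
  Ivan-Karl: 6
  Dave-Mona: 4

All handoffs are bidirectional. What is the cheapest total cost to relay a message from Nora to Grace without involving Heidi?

A few of the Nora→Grace routes:
Nora-Karl-Dave-Eve-Grace: 16 + 4 + 28 + 8 = 56
Nora-Mona-Dave-Karl-Grace: 29 + 4 + 4 + 27 = 64
Nora-Karl-Grace: 16 + 27 = 43
The minimum is 43.

43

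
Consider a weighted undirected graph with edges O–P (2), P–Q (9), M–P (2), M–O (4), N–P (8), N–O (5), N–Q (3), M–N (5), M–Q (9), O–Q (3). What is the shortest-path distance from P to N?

7

Comparing a few candidate routes:
P -> O -> N: 2 + 5 = 7
P -> O -> Q -> N: 2 + 3 + 3 = 8
P -> M -> N: 2 + 5 = 7
P -> O -> M -> N: 2 + 4 + 5 = 11
P -> N: 8
Shortest: 7.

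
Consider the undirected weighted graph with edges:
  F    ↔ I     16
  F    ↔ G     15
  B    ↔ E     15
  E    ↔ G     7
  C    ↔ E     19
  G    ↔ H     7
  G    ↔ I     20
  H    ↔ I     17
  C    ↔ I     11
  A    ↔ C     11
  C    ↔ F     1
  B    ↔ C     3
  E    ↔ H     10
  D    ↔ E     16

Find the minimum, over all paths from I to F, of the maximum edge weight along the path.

11

A few of the I→F routes:
I - C - B - E - H - G - F: max(11, 3, 15, 10, 7, 15) = 15
I - C - F: max(11, 1) = 11
I - C - B - E - G - F: max(11, 3, 15, 7, 15) = 15
I - F: max(16) = 16
I - H - E - B - C - F: max(17, 10, 15, 3, 1) = 17
I - H - E - G - F: max(17, 10, 7, 15) = 17
Best route has worst link 11.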